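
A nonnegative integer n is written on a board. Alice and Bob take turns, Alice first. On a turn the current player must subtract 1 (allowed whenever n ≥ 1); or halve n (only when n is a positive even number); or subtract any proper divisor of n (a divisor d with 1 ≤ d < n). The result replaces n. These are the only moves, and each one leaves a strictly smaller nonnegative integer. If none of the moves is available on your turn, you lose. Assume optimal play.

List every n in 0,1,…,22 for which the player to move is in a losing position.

Use the standard recursion: the mover loses at a terminal position; elsewhere, the mover wins exactly when some move hands the opponent an L position.
n=0: no move → L
n=1: W (go to 0, an L position)
n=2: L (sole option 1(W) is W)
n=3: W (go to 2, an L position)
n=4: W (go to 2, an L position)
n=5: L (sole option 4(W) is W)
n=6: W (go to 5, an L position)
n=7: L (sole option 6(W) is W)
n=8: W (go to 7, an L position)
n=9: L (options 6(W), 8(W) are all W)
n=10: W (go to 5, an L position)
n=11: L (sole option 10(W) is W)
n=12: W (go to 9, an L position)
n=13: L (sole option 12(W) is W)
n=14: W (go to 7, an L position)
n=15: L (options 10(W), 12(W), 14(W) are all W)
n=16: W (go to 15, an L position)
n=17: L (sole option 16(W) is W)
n=18: W (go to 9, an L position)
n=19: L (sole option 18(W) is W)
n=20: W (go to 15, an L position)
n=21: L (options 14(W), 18(W), 20(W) are all W)
n=22: W (go to 11, an L position)
Reading off the rows marked L gives the requested list; there are 11 such values of n.

0, 2, 5, 7, 9, 11, 13, 15, 17, 19, 21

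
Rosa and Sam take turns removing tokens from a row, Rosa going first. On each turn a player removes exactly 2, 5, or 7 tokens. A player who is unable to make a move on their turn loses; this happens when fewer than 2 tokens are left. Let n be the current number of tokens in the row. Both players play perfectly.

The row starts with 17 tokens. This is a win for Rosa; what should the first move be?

Remove 7, leaving 10.

Positions with no move are L. A position that does have a move is losing for the player to move precisely when every available move leads to a winning position for the opponent. Fill in the labels:
n=0: no move → L
n=1: no move → L
n=2: can move to 0, which is L ⇒ W
n=3: can move to 1, which is L ⇒ W
n=4: the only move is to 2(W), a W ⇒ L
n=5: can move to 0, which is L ⇒ W
n=6: can move to 4, which is L ⇒ W
n=7: can move to 0, which is L ⇒ W
n=8: can move to 1, which is L ⇒ W
n=9: can move to 4, which is L ⇒ W
n=10: moves to 8(W), 5(W), 3(W); every one is W ⇒ L
n=11: can move to 4, which is L ⇒ W
n=12: can move to 10, which is L ⇒ W
n=13: moves to 11(W), 8(W), 6(W); every one is W ⇒ L
n=14: moves to 12(W), 9(W), 7(W); every one is W ⇒ L
n=15: can move to 13, which is L ⇒ W
n=16: can move to 14, which is L ⇒ W
n=17: can move to 10, which is L ⇒ W
From 17, the L positions reachable in one move are: 10.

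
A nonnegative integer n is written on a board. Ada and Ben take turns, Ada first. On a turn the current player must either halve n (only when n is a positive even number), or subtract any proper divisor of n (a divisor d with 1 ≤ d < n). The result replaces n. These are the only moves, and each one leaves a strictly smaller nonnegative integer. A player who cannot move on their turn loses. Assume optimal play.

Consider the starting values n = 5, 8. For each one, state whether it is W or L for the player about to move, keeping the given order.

Work bottom-up. With no move the player to move loses. Otherwise the position is W if at least one move leads to an L position for the opponent, and L if every move leads to a W.
n=0: no move → L
n=1: no move → L
n=2: reaches L-position 1 → W
n=3: only reaches 2(W), which is W → L
n=4: reaches L-position 3 → W
n=5: only reaches 4(W), which is W → L
n=6: reaches L-position 3 → W
n=7: only reaches 6(W), which is W → L
n=8: reaches L-position 7 → W

5: L, 8: W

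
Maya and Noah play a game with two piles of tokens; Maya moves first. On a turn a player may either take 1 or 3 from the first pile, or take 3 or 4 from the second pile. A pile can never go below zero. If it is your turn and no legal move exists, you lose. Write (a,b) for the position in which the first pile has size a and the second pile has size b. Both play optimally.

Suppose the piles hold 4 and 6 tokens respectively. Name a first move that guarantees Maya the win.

Move to (4,2).

Work bottom-up. With no move the player to move loses. Otherwise the position is W if at least one move leads to an L position for the opponent, and L if every move leads to a W.
No move ever increases a pile, so every position that can arise here has a ≤ 4 and b ≤ 6; it is enough to label the cells with 0 ≤ a ≤ 4 and 0 ≤ b ≤ 6.
Every move lowers a or b (never raises either), so fill the grid row by row in increasing a, and left to right within a row: each cell's successors are then already labelled.
      b=0  b=1  b=2  b=3  b=4  b=5  b=6
a=0:    L    L    L    W    W    W    W
a=1:    W    W    W    L    L    L    W
a=2:    L    L    L    W    W    W    W
a=3:    W    W    W    L    L    L    W
a=4:    L    L    L    W    W    W    W
Cells with no legal move (terminal, hence L): (0,0), (0,1), (0,2).
The remaining L cells, each justified by listing all of its moves:
(1,3): only reaches (0,3)(W), (1,0)(W), all W → L
(1,4): only reaches (0,4)(W), (1,1)(W), (1,0)(W), all W → L
(1,5): only reaches (0,5)(W), (1,2)(W), (1,1)(W), all W → L
(2,0): only reaches (1,0)(W), which is W → L
(2,1): only reaches (1,1)(W), which is W → L
(2,2): only reaches (1,2)(W), which is W → L
(3,3): only reaches (2,3)(W), (0,3)(W), (3,0)(W), all W → L
(3,4): only reaches (2,4)(W), (0,4)(W), (3,1)(W), (3,0)(W), all W → L
(3,5): only reaches (2,5)(W), (0,5)(W), (3,2)(W), (3,1)(W), all W → L
(4,0): only reaches (3,0)(W), (1,0)(W), all W → L
(4,1): only reaches (3,1)(W), (1,1)(W), all W → L
(4,2): only reaches (3,2)(W), (1,2)(W), all W → L
Every other cell has at least one move into one of the L cells above, so it is W.
From (4,6), the L positions reachable in one move are: (4,2).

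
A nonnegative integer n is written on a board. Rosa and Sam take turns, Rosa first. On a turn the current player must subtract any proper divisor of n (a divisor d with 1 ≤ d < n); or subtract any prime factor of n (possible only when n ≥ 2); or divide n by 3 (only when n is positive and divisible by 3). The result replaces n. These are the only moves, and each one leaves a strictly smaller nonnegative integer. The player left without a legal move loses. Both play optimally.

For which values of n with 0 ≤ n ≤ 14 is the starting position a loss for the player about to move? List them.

0, 1, 4, 9, 14

Build the W/L table. Terminal = L. A non-terminal position is W if it has a move to some L; otherwise it is L.
n=0: no move → L
n=1: no move → L
n=2: can move to 0, which is L ⇒ W
n=3: can move to 0, which is L ⇒ W
n=4: moves to 2(W), 3(W); every one is W ⇒ L
n=5: can move to 0, which is L ⇒ W
n=6: can move to 4, which is L ⇒ W
n=7: can move to 0, which is L ⇒ W
n=8: can move to 4, which is L ⇒ W
n=9: moves to 3(W), 6(W), 8(W); every one is W ⇒ L
n=10: can move to 9, which is L ⇒ W
n=11: can move to 0, which is L ⇒ W
n=12: can move to 4, which is L ⇒ W
n=13: can move to 0, which is L ⇒ W
n=14: moves to 7(W), 12(W), 13(W); every one is W ⇒ L
Reading off the rows marked L gives the requested list; there are 5 such values of n.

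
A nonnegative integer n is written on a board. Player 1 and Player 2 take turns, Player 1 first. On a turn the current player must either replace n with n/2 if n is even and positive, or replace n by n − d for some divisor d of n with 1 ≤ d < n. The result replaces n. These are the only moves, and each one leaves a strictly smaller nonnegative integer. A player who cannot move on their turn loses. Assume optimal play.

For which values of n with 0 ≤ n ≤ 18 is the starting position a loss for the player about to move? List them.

Use the standard recursion: the mover loses at a terminal position; elsewhere, the mover wins exactly when some move hands the opponent an L position.
n=0: no move → L
n=1: no move → L
n=2: →1(L), so W
n=3: →2(W) only, which is W, so L
n=4: →3(L), so W
n=5: →4(W) only, which is W, so L
n=6: →3(L), so W
n=7: →6(W) only, which is W, so L
n=8: →7(L), so W
n=9: →6(W), 8(W) — all W, so L
n=10: →5(L), so W
n=11: →10(W) only, which is W, so L
n=12: →9(L), so W
n=13: →12(W) only, which is W, so L
n=14: →7(L), so W
n=15: →10(W), 12(W), 14(W) — all W, so L
n=16: →15(L), so W
n=17: →16(W) only, which is W, so L
n=18: →9(L), so W
Reading off the rows marked L gives the requested list; there are 10 such values of n.

0, 1, 3, 5, 7, 9, 11, 13, 15, 17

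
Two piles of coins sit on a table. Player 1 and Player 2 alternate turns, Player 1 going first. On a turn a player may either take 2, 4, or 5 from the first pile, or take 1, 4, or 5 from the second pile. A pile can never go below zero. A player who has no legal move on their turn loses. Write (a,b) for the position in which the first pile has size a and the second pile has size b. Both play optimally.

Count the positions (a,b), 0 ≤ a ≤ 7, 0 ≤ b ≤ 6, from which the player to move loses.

15

Label each position W (a win for the player to move) or L (a loss). A position with no legal move is L; any other position is W exactly when some move reaches an L, and L when every move reaches a W.
Every move lowers a or b (never raises either), so fill the grid row by row in increasing a, and left to right within a row: each cell's successors are then already labelled.
      b=0  b=1  b=2  b=3  b=4  b=5  b=6
a=0:    L    W    L    W    W    W    W
a=1:    L    W    L    W    W    W    W
a=2:    W    L    W    L    W    W    W
a=3:    W    L    W    L    W    W    W
a=4:    W    W    W    W    L    W    L
a=5:    W    W    W    W    L    W    L
a=6:    W    W    W    W    W    L    W
a=7:    L    W    L    W    W    W    W
Cells with no legal move (terminal, hence L): (0,0), (1,0).
The remaining L cells, each justified by listing all of its moves:
(0,2): →(0,1)(W) only, which is W, so L
(1,2): →(1,1)(W) only, which is W, so L
(2,1): →(0,1)(W), (2,0)(W) — all W, so L
(2,3): →(0,3)(W), (2,2)(W) — all W, so L
(3,1): →(1,1)(W), (3,0)(W) — all W, so L
(3,3): →(1,3)(W), (3,2)(W) — all W, so L
(4,4): →(2,4)(W), (0,4)(W), (4,3)(W), (4,0)(W) — all W, so L
(4,6): →(2,6)(W), (0,6)(W), (4,5)(W), (4,2)(W), (4,1)(W) — all W, so L
(5,4): →(3,4)(W), (1,4)(W), (0,4)(W), (5,3)(W), (5,0)(W) — all W, so L
(5,6): →(3,6)(W), (1,6)(W), (0,6)(W), (5,5)(W), (5,2)(W), (5,1)(W) — all W, so L
(6,5): →(4,5)(W), (2,5)(W), (1,5)(W), (6,4)(W), (6,1)(W), (6,0)(W) — all W, so L
(7,0): →(5,0)(W), (3,0)(W), (2,0)(W) — all W, so L
(7,2): →(5,2)(W), (3,2)(W), (2,2)(W), (7,1)(W) — all W, so L
Every other cell has at least one move into one of the L cells above, so it is W.
L cells per row: a=0: 2, a=1: 2, a=2: 2, a=3: 2, a=4: 2, a=5: 2, a=6: 1, a=7: 2; total 15.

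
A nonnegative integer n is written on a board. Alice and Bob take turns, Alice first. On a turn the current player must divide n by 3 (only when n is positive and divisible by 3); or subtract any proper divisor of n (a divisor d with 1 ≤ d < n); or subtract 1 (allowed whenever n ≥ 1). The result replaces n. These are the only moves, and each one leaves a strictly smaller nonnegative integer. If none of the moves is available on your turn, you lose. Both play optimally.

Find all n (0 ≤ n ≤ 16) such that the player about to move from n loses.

Use the standard recursion: the mover loses at a terminal position; elsewhere, the mover wins exactly when some move hands the opponent an L position.
n=0: no move → L
n=1: can move to 0, which is L ⇒ W
n=2: the only move is to 1(W), a W ⇒ L
n=3: can move to 2, which is L ⇒ W
n=4: can move to 2, which is L ⇒ W
n=5: the only move is to 4(W), a W ⇒ L
n=6: can move to 2, which is L ⇒ W
n=7: the only move is to 6(W), a W ⇒ L
n=8: can move to 7, which is L ⇒ W
n=9: moves to 3(W), 6(W), 8(W); every one is W ⇒ L
n=10: can move to 5, which is L ⇒ W
n=11: the only move is to 10(W), a W ⇒ L
n=12: can move to 9, which is L ⇒ W
n=13: the only move is to 12(W), a W ⇒ L
n=14: can move to 7, which is L ⇒ W
n=15: can move to 5, which is L ⇒ W
n=16: moves to 8(W), 12(W), 14(W), 15(W); every one is W ⇒ L
The losing starting values of n are exactly the entries labelled L in this table (8 of them).

0, 2, 5, 7, 9, 11, 13, 16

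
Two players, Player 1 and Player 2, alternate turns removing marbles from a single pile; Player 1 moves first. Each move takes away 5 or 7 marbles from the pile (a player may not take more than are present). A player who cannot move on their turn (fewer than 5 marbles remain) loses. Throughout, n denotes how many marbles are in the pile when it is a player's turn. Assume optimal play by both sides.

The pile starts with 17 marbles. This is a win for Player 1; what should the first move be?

Work bottom-up. With no move the player to move loses. Otherwise the position is W if at least one move leads to an L position for the opponent, and L if every move leads to a W.
n=0: no move → L
n=1: no move → L
n=2: no move → L
n=3: no move → L
n=4: no move → L
n=5: W (go to 0, an L position)
n=6: W (go to 1, an L position)
n=7: W (go to 2, an L position)
n=8: W (go to 3, an L position)
n=9: W (go to 4, an L position)
n=10: W (go to 3, an L position)
n=11: W (go to 4, an L position)
n=12: L (options 7(W), 5(W) are all W)
n=13: L (options 8(W), 6(W) are all W)
n=14: L (options 9(W), 7(W) are all W)
n=15: L (options 10(W), 8(W) are all W)
n=16: L (options 11(W), 9(W) are all W)
n=17: W (go to 12, an L position)
From 17, the L positions reachable in one move are: 12.

Remove 5, leaving 12.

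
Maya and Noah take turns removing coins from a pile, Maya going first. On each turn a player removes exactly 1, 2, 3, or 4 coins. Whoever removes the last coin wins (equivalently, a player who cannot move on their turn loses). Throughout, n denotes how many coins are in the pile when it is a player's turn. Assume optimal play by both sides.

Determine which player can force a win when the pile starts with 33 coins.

Compute win/loss labels from the base case upward. A position with no move is L. Any other position is W if it can reach an L in one move, else L.
n=0: no move → L
n=1: →0(L), so W
n=2: →0(L), so W
n=3: →0(L), so W
n=4: →0(L), so W
n=5: →4(W), 3(W), 2(W), 1(W) — all W, so L
n=6: →5(L), so W
n=7: →5(L), so W
n=8: →5(L), so W
n=9: →5(L), so W
n=10: →9(W), 8(W), 7(W), 6(W) — all W, so L
n=11: →10(L), so W
n=12: →10(L), so W
n=13: →10(L), so W
n=14: →10(L), so W
n=15: →14(W), 13(W), 12(W), 11(W) — all W, so L
n=16: →15(L), so W
n=17: →15(L), so W
n=18: →15(L), so W
n=19: →15(L), so W
n=20: →19(W), 18(W), 17(W), 16(W) — all W, so L
n=21: →20(L), so W
n=22: →20(L), so W
n=23: →20(L), so W
n=24: →20(L), so W
n=25: →24(W), 23(W), 22(W), 21(W) — all W, so L
n=26: →25(L), so W
n=27: →25(L), so W
n=28: →25(L), so W
n=29: →25(L), so W
n=30: →29(W), 28(W), 27(W), 26(W) — all W, so L
n=31: →30(L), so W
n=32: →30(L), so W
n=33: →30(L), so W
From 33 Maya can remove 3, leaving 30, reaching an L position.

Maya wins.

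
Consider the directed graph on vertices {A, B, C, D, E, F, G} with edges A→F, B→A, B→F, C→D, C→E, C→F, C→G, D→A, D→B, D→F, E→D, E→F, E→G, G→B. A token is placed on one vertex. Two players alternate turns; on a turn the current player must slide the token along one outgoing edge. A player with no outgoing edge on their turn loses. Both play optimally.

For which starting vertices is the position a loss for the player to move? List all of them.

Use the standard recursion: the mover loses at a terminal position; elsewhere, the mover wins exactly when some move hands the opponent an L position.
Every edge goes from a vertex to one that appears earlier in the order F, A, B, D, G, E, C, so processing vertices in that order labels each vertex after all of its successors.
F: no outgoing edge → L
A: reaches L-position F → W
B: reaches L-position F → W
D: reaches L-position F → W
G: only reaches B(W), which is W → L
E: reaches L-position G → W
C: reaches L-position G → W
Reading off the rows marked L gives the requested list; there are 2 such vertices.

F, G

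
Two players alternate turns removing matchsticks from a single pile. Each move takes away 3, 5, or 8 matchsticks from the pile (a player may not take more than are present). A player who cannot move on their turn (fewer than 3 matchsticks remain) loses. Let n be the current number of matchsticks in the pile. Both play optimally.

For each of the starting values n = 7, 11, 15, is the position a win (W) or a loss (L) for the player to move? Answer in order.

Compute win/loss labels from the base case upward. A position with no move is L. Any other position is W if it can reach an L in one move, else L.
n=0: no move → L
n=1: no move → L
n=2: no move → L
n=3: reaches L-position 0 → W
n=4: reaches L-position 1 → W
n=5: reaches L-position 2 → W
n=6: reaches L-position 1 → W
n=7: reaches L-position 2 → W
n=8: reaches L-position 0 → W
n=9: reaches L-position 1 → W
n=10: reaches L-position 2 → W
n=11: only reaches 8(W), 6(W), 3(W), all W → L
n=12: only reaches 9(W), 7(W), 4(W), all W → L
n=13: only reaches 10(W), 8(W), 5(W), all W → L
n=14: reaches L-position 11 → W
n=15: reaches L-position 12 → W

7: W, 11: L, 15: W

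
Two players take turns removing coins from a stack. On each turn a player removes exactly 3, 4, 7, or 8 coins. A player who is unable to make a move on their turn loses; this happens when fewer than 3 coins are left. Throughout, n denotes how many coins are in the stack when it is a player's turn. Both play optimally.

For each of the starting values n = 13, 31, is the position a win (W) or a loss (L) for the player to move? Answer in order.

Build the W/L table. Terminal = L. A non-terminal position is W if it has a move to some L; otherwise it is L.
n=0: no move → L
n=1: no move → L
n=2: no move → L
n=3: →0(L), so W
n=4: →1(L), so W
n=5: →2(L), so W
n=6: →2(L), so W
n=7: →0(L), so W
n=8: →1(L), so W
n=9: →2(L), so W
n=10: →2(L), so W
n=11: →8(W), 7(W), 4(W), 3(W) — all W, so L
n=12: →9(W), 8(W), 5(W), 4(W) — all W, so L
n=13: →10(W), 9(W), 6(W), 5(W) — all W, so L
n=14: →11(L), so W
n=15: →12(L), so W
n=16: →13(L), so W
n=17: →13(L), so W
n=18: →11(L), so W
n=19: →12(L), so W
n=20: →13(L), so W
n=21: →13(L), so W
n=22: →19(W), 18(W), 15(W), 14(W) — all W, so L
n=23: →20(W), 19(W), 16(W), 15(W) — all W, so L
n=24: →21(W), 20(W), 17(W), 16(W) — all W, so L
n=25: →22(L), so W
n=26: →23(L), so W
n=27: →24(L), so W
n=28: →24(L), so W
n=29: →22(L), so W
n=30: →23(L), so W
n=31: →24(L), so W

13: L, 31: W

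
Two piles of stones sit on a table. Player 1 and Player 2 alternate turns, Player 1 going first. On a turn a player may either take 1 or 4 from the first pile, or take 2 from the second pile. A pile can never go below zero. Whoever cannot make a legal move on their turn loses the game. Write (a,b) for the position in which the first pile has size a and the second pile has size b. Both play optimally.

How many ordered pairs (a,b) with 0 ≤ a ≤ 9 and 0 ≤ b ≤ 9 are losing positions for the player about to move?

40

Classify positions by backward induction: terminal positions (no move available) are L. From any other position, the mover wins iff some move reaches an L.
Every move lowers a or b (never raises either), so fill the grid row by row in increasing a, and left to right within a row: each cell's successors are then already labelled.
      b=0  b=1  b=2  b=3  b=4  b=5  b=6  b=7  b=8  b=9
a=0:    L    L    W    W    L    L    W    W    L    L
a=1:    W    W    L    L    W    W    L    L    W    W
a=2:    L    L    W    W    L    L    W    W    L    L
a=3:    W    W    L    L    W    W    L    L    W    W
a=4:    W    W    W    W    W    W    W    W    W    W
a=5:    L    L    W    W    L    L    W    W    L    L
a=6:    W    W    L    L    W    W    L    L    W    W
a=7:    L    L    W    W    L    L    W    W    L    L
a=8:    W    W    L    L    W    W    L    L    W    W
a=9:    W    W    W    W    W    W    W    W    W    W
Cells with no legal move (terminal, hence L): (0,0), (0,1).
The remaining L cells, each justified by listing all of its moves:
(0,4): the only move is to (0,2)(W), a W ⇒ L
(0,5): the only move is to (0,3)(W), a W ⇒ L
(0,8): the only move is to (0,6)(W), a W ⇒ L
(0,9): the only move is to (0,7)(W), a W ⇒ L
(1,2): moves to (0,2)(W), (1,0)(W); every one is W ⇒ L
(1,3): moves to (0,3)(W), (1,1)(W); every one is W ⇒ L
(1,6): moves to (0,6)(W), (1,4)(W); every one is W ⇒ L
(1,7): moves to (0,7)(W), (1,5)(W); every one is W ⇒ L
(2,0): the only move is to (1,0)(W), a W ⇒ L
(2,1): the only move is to (1,1)(W), a W ⇒ L
(2,4): moves to (1,4)(W), (2,2)(W); every one is W ⇒ L
(2,5): moves to (1,5)(W), (2,3)(W); every one is W ⇒ L
(2,8): moves to (1,8)(W), (2,6)(W); every one is W ⇒ L
(2,9): moves to (1,9)(W), (2,7)(W); every one is W ⇒ L
(3,2): moves to (2,2)(W), (3,0)(W); every one is W ⇒ L
(3,3): moves to (2,3)(W), (3,1)(W); every one is W ⇒ L
(3,6): moves to (2,6)(W), (3,4)(W); every one is W ⇒ L
(3,7): moves to (2,7)(W), (3,5)(W); every one is W ⇒ L
(5,0): moves to (4,0)(W), (1,0)(W); every one is W ⇒ L
(5,1): moves to (4,1)(W), (1,1)(W); every one is W ⇒ L
(5,4): moves to (4,4)(W), (1,4)(W), (5,2)(W); every one is W ⇒ L
(5,5): moves to (4,5)(W), (1,5)(W), (5,3)(W); every one is W ⇒ L
(5,8): moves to (4,8)(W), (1,8)(W), (5,6)(W); every one is W ⇒ L
(5,9): moves to (4,9)(W), (1,9)(W), (5,7)(W); every one is W ⇒ L
(6,2): moves to (5,2)(W), (2,2)(W), (6,0)(W); every one is W ⇒ L
(6,3): moves to (5,3)(W), (2,3)(W), (6,1)(W); every one is W ⇒ L
(6,6): moves to (5,6)(W), (2,6)(W), (6,4)(W); every one is W ⇒ L
(6,7): moves to (5,7)(W), (2,7)(W), (6,5)(W); every one is W ⇒ L
(7,0): moves to (6,0)(W), (3,0)(W); every one is W ⇒ L
(7,1): moves to (6,1)(W), (3,1)(W); every one is W ⇒ L
(7,4): moves to (6,4)(W), (3,4)(W), (7,2)(W); every one is W ⇒ L
(7,5): moves to (6,5)(W), (3,5)(W), (7,3)(W); every one is W ⇒ L
(7,8): moves to (6,8)(W), (3,8)(W), (7,6)(W); every one is W ⇒ L
(7,9): moves to (6,9)(W), (3,9)(W), (7,7)(W); every one is W ⇒ L
(8,2): moves to (7,2)(W), (4,2)(W), (8,0)(W); every one is W ⇒ L
(8,3): moves to (7,3)(W), (4,3)(W), (8,1)(W); every one is W ⇒ L
(8,6): moves to (7,6)(W), (4,6)(W), (8,4)(W); every one is W ⇒ L
(8,7): moves to (7,7)(W), (4,7)(W), (8,5)(W); every one is W ⇒ L
Every other cell has at least one move into one of the L cells above, so it is W.
L cells per row: a=0: 6, a=1: 4, a=2: 6, a=3: 4, a=4: 0, a=5: 6, a=6: 4, a=7: 6, a=8: 4, a=9: 0; total 40.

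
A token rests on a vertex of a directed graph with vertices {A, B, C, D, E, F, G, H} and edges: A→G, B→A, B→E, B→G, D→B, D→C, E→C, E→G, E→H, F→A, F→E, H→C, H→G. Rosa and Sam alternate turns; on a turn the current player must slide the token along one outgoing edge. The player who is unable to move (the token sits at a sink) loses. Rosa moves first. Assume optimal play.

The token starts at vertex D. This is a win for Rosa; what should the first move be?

Move to C.

Compute win/loss labels from the base case upward. A position with no move is L. Any other position is W if it can reach an L in one move, else L.
Every edge goes from a vertex to one that appears earlier in the order G, C, A, H, E, B, D, F, so processing vertices in that order labels each vertex after all of its successors.
G: no outgoing edge → L
C: no outgoing edge → L
A: W (go to G, an L position)
H: W (go to C, an L position)
E: W (go to C, an L position)
B: W (go to G, an L position)
D: W (go to C, an L position)
F: L (options E(W), A(W) are all W)
From D, the L positions reachable in one move are: C.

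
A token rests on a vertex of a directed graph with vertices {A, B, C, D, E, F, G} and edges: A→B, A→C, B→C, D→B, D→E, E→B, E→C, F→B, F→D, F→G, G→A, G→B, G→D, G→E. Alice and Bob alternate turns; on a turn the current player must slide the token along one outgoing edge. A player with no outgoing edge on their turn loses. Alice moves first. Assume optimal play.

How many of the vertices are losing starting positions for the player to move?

Compute win/loss labels from the base case upward. A position with no move is L. Any other position is W if it can reach an L in one move, else L.
Every edge goes from a vertex to one that appears earlier in the order C, B, A, E, D, G, F, so processing vertices in that order labels each vertex after all of its successors.
C: no outgoing edge → L
B: can move to C, which is L ⇒ W
A: can move to C, which is L ⇒ W
E: can move to C, which is L ⇒ W
D: moves to E(W), B(W); every one is W ⇒ L
G: can move to D, which is L ⇒ W
F: can move to D, which is L ⇒ W
The L vertices are C, D; that is 2 in all.

2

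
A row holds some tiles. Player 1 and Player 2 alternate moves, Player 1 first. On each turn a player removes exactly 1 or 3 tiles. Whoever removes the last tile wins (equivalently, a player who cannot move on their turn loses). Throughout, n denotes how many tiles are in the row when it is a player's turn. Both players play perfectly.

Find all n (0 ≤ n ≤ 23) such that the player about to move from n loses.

0, 2, 4, 6, 8, 10, 12, 14, 16, 18, 20, 22

Work bottom-up. With no move the player to move loses. Otherwise the position is W if at least one move leads to an L position for the opponent, and L if every move leads to a W.
n=0: no move → L
n=1: reaches L-position 0 → W
n=2: only reaches 1(W), which is W → L
n=3: reaches L-position 2 → W
n=4: only reaches 3(W), 1(W), all W → L
n=5: reaches L-position 4 → W
n=6: only reaches 5(W), 3(W), all W → L
n=7: reaches L-position 6 → W
n=8: only reaches 7(W), 5(W), all W → L
n=9: reaches L-position 8 → W
n=10: only reaches 9(W), 7(W), all W → L
n=11: reaches L-position 10 → W
n=12: only reaches 11(W), 9(W), all W → L
n=13: reaches L-position 12 → W
n=14: only reaches 13(W), 11(W), all W → L
n=15: reaches L-position 14 → W
n=16: only reaches 15(W), 13(W), all W → L
n=17: reaches L-position 16 → W
n=18: only reaches 17(W), 15(W), all W → L
n=19: reaches L-position 18 → W
n=20: only reaches 19(W), 17(W), all W → L
n=21: reaches L-position 20 → W
n=22: only reaches 21(W), 19(W), all W → L
n=23: reaches L-position 22 → W
The losing starting values of n are exactly the entries labelled L in this table (12 of them).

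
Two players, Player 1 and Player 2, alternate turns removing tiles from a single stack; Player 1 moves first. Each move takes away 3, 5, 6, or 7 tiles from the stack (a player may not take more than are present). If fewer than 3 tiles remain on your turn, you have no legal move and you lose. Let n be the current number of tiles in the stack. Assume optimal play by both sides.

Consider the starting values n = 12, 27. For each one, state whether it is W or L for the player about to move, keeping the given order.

Compute win/loss labels from the base case upward. A position with no move is L. Any other position is W if it can reach an L in one move, else L.
n=0: no move → L
n=1: no move → L
n=2: no move → L
n=3: →0(L), so W
n=4: →1(L), so W
n=5: →2(L), so W
n=6: →1(L), so W
n=7: →2(L), so W
n=8: →2(L), so W
n=9: →2(L), so W
n=10: →7(W), 5(W), 4(W), 3(W) — all W, so L
n=11: →8(W), 6(W), 5(W), 4(W) — all W, so L
n=12: →9(W), 7(W), 6(W), 5(W) — all W, so L
n=13: →10(L), so W
n=14: →11(L), so W
n=15: →12(L), so W
n=16: →11(L), so W
n=17: →12(L), so W
n=18: →12(L), so W
n=19: →12(L), so W
n=20: →17(W), 15(W), 14(W), 13(W) — all W, so L
n=21: →18(W), 16(W), 15(W), 14(W) — all W, so L
n=22: →19(W), 17(W), 16(W), 15(W) — all W, so L
n=23: →20(L), so W
n=24: →21(L), so W
n=25: →22(L), so W
n=26: →21(L), so W
n=27: →22(L), so W

12: L, 27: W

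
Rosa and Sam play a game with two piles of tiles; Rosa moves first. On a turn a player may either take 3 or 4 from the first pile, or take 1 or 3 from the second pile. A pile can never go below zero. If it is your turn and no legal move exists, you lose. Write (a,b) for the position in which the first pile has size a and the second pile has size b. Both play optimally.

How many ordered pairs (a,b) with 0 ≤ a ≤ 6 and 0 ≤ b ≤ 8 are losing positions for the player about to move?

27

Positions with no move are L. A position that does have a move is losing for the player to move precisely when every available move leads to a winning position for the opponent. Fill in the labels:
Every move lowers a or b (never raises either), so fill the grid row by row in increasing a, and left to right within a row: each cell's successors are then already labelled.
      b=0  b=1  b=2  b=3  b=4  b=5  b=6  b=7  b=8
a=0:    L    W    L    W    L    W    L    W    L
a=1:    L    W    L    W    L    W    L    W    L
a=2:    L    W    L    W    L    W    L    W    L
a=3:    W    L    W    L    W    L    W    L    W
a=4:    W    L    W    L    W    L    W    L    W
a=5:    W    L    W    L    W    L    W    L    W
a=6:    W    W    W    W    W    W    W    W    W
Cells with no legal move (terminal, hence L): (0,0), (1,0), (2,0).
The remaining L cells, each justified by listing all of its moves:
(0,2): the only move is to (0,1)(W), a W ⇒ L
(0,4): moves to (0,3)(W), (0,1)(W); every one is W ⇒ L
(0,6): moves to (0,5)(W), (0,3)(W); every one is W ⇒ L
(0,8): moves to (0,7)(W), (0,5)(W); every one is W ⇒ L
(1,2): the only move is to (1,1)(W), a W ⇒ L
(1,4): moves to (1,3)(W), (1,1)(W); every one is W ⇒ L
(1,6): moves to (1,5)(W), (1,3)(W); every one is W ⇒ L
(1,8): moves to (1,7)(W), (1,5)(W); every one is W ⇒ L
(2,2): the only move is to (2,1)(W), a W ⇒ L
(2,4): moves to (2,3)(W), (2,1)(W); every one is W ⇒ L
(2,6): moves to (2,5)(W), (2,3)(W); every one is W ⇒ L
(2,8): moves to (2,7)(W), (2,5)(W); every one is W ⇒ L
(3,1): moves to (0,1)(W), (3,0)(W); every one is W ⇒ L
(3,3): moves to (0,3)(W), (3,2)(W), (3,0)(W); every one is W ⇒ L
(3,5): moves to (0,5)(W), (3,4)(W), (3,2)(W); every one is W ⇒ L
(3,7): moves to (0,7)(W), (3,6)(W), (3,4)(W); every one is W ⇒ L
(4,1): moves to (1,1)(W), (0,1)(W), (4,0)(W); every one is W ⇒ L
(4,3): moves to (1,3)(W), (0,3)(W), (4,2)(W), (4,0)(W); every one is W ⇒ L
(4,5): moves to (1,5)(W), (0,5)(W), (4,4)(W), (4,2)(W); every one is W ⇒ L
(4,7): moves to (1,7)(W), (0,7)(W), (4,6)(W), (4,4)(W); every one is W ⇒ L
(5,1): moves to (2,1)(W), (1,1)(W), (5,0)(W); every one is W ⇒ L
(5,3): moves to (2,3)(W), (1,3)(W), (5,2)(W), (5,0)(W); every one is W ⇒ L
(5,5): moves to (2,5)(W), (1,5)(W), (5,4)(W), (5,2)(W); every one is W ⇒ L
(5,7): moves to (2,7)(W), (1,7)(W), (5,6)(W), (5,4)(W); every one is W ⇒ L
Every other cell has at least one move into one of the L cells above, so it is W.
L cells per row: a=0: 5, a=1: 5, a=2: 5, a=3: 4, a=4: 4, a=5: 4, a=6: 0; total 27.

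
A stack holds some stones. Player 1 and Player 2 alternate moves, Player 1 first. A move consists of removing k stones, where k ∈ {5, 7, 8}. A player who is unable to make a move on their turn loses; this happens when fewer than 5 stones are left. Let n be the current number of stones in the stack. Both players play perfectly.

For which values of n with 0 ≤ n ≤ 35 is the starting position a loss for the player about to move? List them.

0, 1, 2, 3, 4, 13, 14, 15, 16, 17, 26, 27, 28, 29, 30

Work bottom-up. With no move the player to move loses. Otherwise the position is W if at least one move leads to an L position for the opponent, and L if every move leads to a W.
n=0: no move → L
n=1: no move → L
n=2: no move → L
n=3: no move → L
n=4: no move → L
n=5: →0(L), so W
n=6: →1(L), so W
n=7: →2(L), so W
n=8: →3(L), so W
n=9: →4(L), so W
n=10: →3(L), so W
n=11: →4(L), so W
n=12: →4(L), so W
n=13: →8(W), 6(W), 5(W) — all W, so L
n=14: →9(W), 7(W), 6(W) — all W, so L
n=15: →10(W), 8(W), 7(W) — all W, so L
n=16: →11(W), 9(W), 8(W) — all W, so L
n=17: →12(W), 10(W), 9(W) — all W, so L
n=18: →13(L), so W
n=19: →14(L), so W
n=20: →15(L), so W
n=21: →16(L), so W
n=22: →17(L), so W
n=23: →16(L), so W
n=24: →17(L), so W
n=25: →17(L), so W
n=26: →21(W), 19(W), 18(W) — all W, so L
n=27: →22(W), 20(W), 19(W) — all W, so L
n=28: →23(W), 21(W), 20(W) — all W, so L
n=29: →24(W), 22(W), 21(W) — all W, so L
n=30: →25(W), 23(W), 22(W) — all W, so L
n=31: →26(L), so W
n=32: →27(L), so W
n=33: →28(L), so W
n=34: →29(L), so W
n=35: →30(L), so W
Reading off the rows marked L gives the requested list; there are 15 such values of n.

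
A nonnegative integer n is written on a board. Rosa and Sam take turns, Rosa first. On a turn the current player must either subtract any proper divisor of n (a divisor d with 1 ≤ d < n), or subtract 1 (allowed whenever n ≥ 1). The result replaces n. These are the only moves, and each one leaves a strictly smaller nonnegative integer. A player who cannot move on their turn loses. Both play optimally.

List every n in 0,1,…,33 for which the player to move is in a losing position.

0, 2, 5, 7, 9, 11, 13, 15, 17, 19, 21, 23, 25, 27, 29, 31, 33

Build the W/L table. Terminal = L. A non-terminal position is W if it has a move to some L; otherwise it is L.
n=0: no move → L
n=1: reaches L-position 0 → W
n=2: only reaches 1(W), which is W → L
n=3: reaches L-position 2 → W
n=4: reaches L-position 2 → W
n=5: only reaches 4(W), which is W → L
n=6: reaches L-position 5 → W
n=7: only reaches 6(W), which is W → L
n=8: reaches L-position 7 → W
n=9: only reaches 6(W), 8(W), all W → L
n=10: reaches L-position 5 → W
n=11: only reaches 10(W), which is W → L
n=12: reaches L-position 9 → W
n=13: only reaches 12(W), which is W → L
n=14: reaches L-position 7 → W
n=15: only reaches 10(W), 12(W), 14(W), all W → L
n=16: reaches L-position 15 → W
n=17: only reaches 16(W), which is W → L
n=18: reaches L-position 9 → W
n=19: only reaches 18(W), which is W → L
n=20: reaches L-position 15 → W
n=21: only reaches 14(W), 18(W), 20(W), all W → L
n=22: reaches L-position 11 → W
n=23: only reaches 22(W), which is W → L
n=24: reaches L-position 21 → W
n=25: only reaches 20(W), 24(W), all W → L
n=26: reaches L-position 13 → W
n=27: only reaches 18(W), 24(W), 26(W), all W → L
n=28: reaches L-position 21 → W
n=29: only reaches 28(W), which is W → L
n=30: reaches L-position 15 → W
n=31: only reaches 30(W), which is W → L
n=32: reaches L-position 31 → W
n=33: only reaches 22(W), 30(W), 32(W), all W → L
The losing starting values of n are exactly the entries labelled L in this table (17 of them).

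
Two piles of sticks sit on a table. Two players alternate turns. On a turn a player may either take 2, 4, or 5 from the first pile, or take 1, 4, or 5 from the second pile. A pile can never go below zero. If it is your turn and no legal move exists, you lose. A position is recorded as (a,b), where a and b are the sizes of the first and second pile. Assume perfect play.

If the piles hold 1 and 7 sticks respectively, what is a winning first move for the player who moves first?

Move to (1,2).

Work bottom-up. With no move the player to move loses. Otherwise the position is W if at least one move leads to an L position for the opponent, and L if every move leads to a W.
No move ever increases a pile, so every position that can arise here has a ≤ 1 and b ≤ 7; it is enough to label the cells with 0 ≤ a ≤ 1 and 0 ≤ b ≤ 7.
Every move lowers a or b (never raises either), so fill the grid row by row in increasing a, and left to right within a row: each cell's successors are then already labelled.
      b=0  b=1  b=2  b=3  b=4  b=5  b=6  b=7
a=0:    L    W    L    W    W    W    W    W
a=1:    L    W    L    W    W    W    W    W
Cells with no legal move (terminal, hence L): (0,0), (1,0).
The remaining L cells, each justified by listing all of its moves:
(0,2): the only move is to (0,1)(W), a W ⇒ L
(1,2): the only move is to (1,1)(W), a W ⇒ L
Every other cell has at least one move into one of the L cells above, so it is W.
From (1,7), the L positions reachable in one move are: (1,2).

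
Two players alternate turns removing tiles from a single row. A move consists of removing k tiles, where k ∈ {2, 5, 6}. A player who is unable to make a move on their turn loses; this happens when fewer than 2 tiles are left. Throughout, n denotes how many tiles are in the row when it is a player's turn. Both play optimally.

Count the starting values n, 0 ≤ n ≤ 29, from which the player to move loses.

11

Build the W/L table. Terminal = L. A non-terminal position is W if it has a move to some L; otherwise it is L.
n=0: no move → L
n=1: no move → L
n=2: →0(L), so W
n=3: →1(L), so W
n=4: →2(W) only, which is W, so L
n=5: →0(L), so W
n=6: →4(L), so W
n=7: →1(L), so W
n=8: →6(W), 3(W), 2(W) — all W, so L
n=9: →4(L), so W
n=10: →8(L), so W
n=11: →9(W), 6(W), 5(W) — all W, so L
n=12: →10(W), 7(W), 6(W) — all W, so L
n=13: →11(L), so W
n=14: →12(L), so W
n=15: →13(W), 10(W), 9(W) — all W, so L
n=16: →11(L), so W
n=17: →15(L), so W
n=18: →12(L), so W
n=19: →17(W), 14(W), 13(W) — all W, so L
n=20: →15(L), so W
n=21: →19(L), so W
n=22: →20(W), 17(W), 16(W) — all W, so L
n=23: →21(W), 18(W), 17(W) — all W, so L
n=24: →22(L), so W
n=25: →23(L), so W
n=26: →24(W), 21(W), 20(W) — all W, so L
n=27: →22(L), so W
n=28: →26(L), so W
n=29: →23(L), so W
L entries with 0 ≤ n ≤ 29: n = 0, 1, 4, 8, 11, 12, 15, 19, 22, 23, 26; that makes 11.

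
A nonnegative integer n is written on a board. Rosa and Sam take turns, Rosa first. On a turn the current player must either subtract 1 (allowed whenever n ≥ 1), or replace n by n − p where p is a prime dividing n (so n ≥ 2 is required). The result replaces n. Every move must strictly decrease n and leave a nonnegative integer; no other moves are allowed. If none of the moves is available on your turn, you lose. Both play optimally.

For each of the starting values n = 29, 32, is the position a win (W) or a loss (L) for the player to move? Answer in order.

29: W, 32: L

Work bottom-up. With no move the player to move loses. Otherwise the position is W if at least one move leads to an L position for the opponent, and L if every move leads to a W.
n=0: no move → L
n=1: reaches L-position 0 → W
n=2: reaches L-position 0 → W
n=3: reaches L-position 0 → W
n=4: only reaches 2(W), 3(W), all W → L
n=5: reaches L-position 0 → W
n=6: reaches L-position 4 → W
n=7: reaches L-position 0 → W
n=8: only reaches 6(W), 7(W), all W → L
n=9: reaches L-position 8 → W
n=10: reaches L-position 8 → W
n=11: reaches L-position 0 → W
n=12: only reaches 9(W), 10(W), 11(W), all W → L
n=13: reaches L-position 0 → W
n=14: reaches L-position 12 → W
n=15: reaches L-position 12 → W
n=16: only reaches 14(W), 15(W), all W → L
n=17: reaches L-position 0 → W
n=18: reaches L-position 16 → W
n=19: reaches L-position 0 → W
n=20: only reaches 15(W), 18(W), 19(W), all W → L
n=21: reaches L-position 20 → W
n=22: reaches L-position 20 → W
n=23: reaches L-position 0 → W
n=24: only reaches 21(W), 22(W), 23(W), all W → L
n=25: reaches L-position 20 → W
n=26: reaches L-position 24 → W
n=27: reaches L-position 24 → W
n=28: only reaches 21(W), 26(W), 27(W), all W → L
n=29: reaches L-position 0 → W
n=30: reaches L-position 28 → W
n=31: reaches L-position 0 → W
n=32: only reaches 30(W), 31(W), all W → L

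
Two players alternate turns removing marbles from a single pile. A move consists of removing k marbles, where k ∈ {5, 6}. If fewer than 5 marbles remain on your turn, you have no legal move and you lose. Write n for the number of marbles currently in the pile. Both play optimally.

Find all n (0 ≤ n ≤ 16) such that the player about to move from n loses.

Classify positions by backward induction: terminal positions (no move available) are L. From any other position, the mover wins iff some move reaches an L.
n=0: no move → L
n=1: no move → L
n=2: no move → L
n=3: no move → L
n=4: no move → L
n=5: reaches L-position 0 → W
n=6: reaches L-position 1 → W
n=7: reaches L-position 2 → W
n=8: reaches L-position 3 → W
n=9: reaches L-position 4 → W
n=10: reaches L-position 4 → W
n=11: only reaches 6(W), 5(W), all W → L
n=12: only reaches 7(W), 6(W), all W → L
n=13: only reaches 8(W), 7(W), all W → L
n=14: only reaches 9(W), 8(W), all W → L
n=15: only reaches 10(W), 9(W), all W → L
n=16: reaches L-position 11 → W
Reading off the rows marked L gives the requested list; there are 10 such values of n.

0, 1, 2, 3, 4, 11, 12, 13, 14, 15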